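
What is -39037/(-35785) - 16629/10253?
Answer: -194822404/366903605 ≈ -0.53099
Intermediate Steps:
-39037/(-35785) - 16629/10253 = -39037*(-1/35785) - 16629*1/10253 = 39037/35785 - 16629/10253 = -194822404/366903605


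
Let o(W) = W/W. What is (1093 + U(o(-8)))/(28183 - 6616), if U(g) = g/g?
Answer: 1094/21567 ≈ 0.050726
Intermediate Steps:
o(W) = 1
U(g) = 1
(1093 + U(o(-8)))/(28183 - 6616) = (1093 + 1)/(28183 - 6616) = 1094/21567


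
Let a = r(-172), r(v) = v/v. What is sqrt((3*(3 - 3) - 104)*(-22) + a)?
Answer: sqrt(2289) ≈ 47.844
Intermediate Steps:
r(v) = 1
a = 1
sqrt((3*(3 - 3) - 104)*(-22) + a) = sqrt((3*(3 - 3) - 104)*(-22) + 1) = sqrt((3*0 - 104)*(-22) + 1) = sqrt((0 - 104)*(-22) + 1) = sqrt(-104*(-22) + 1) = sqrt(2288 + 1) = sqrt(2289)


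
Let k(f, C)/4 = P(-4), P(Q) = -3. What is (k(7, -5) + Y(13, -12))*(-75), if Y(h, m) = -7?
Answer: 1425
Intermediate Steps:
k(f, C) = -12 (k(f, C) = 4*(-3) = -12)
(k(7, -5) + Y(13, -12))*(-75) = (-12 - 7)*(-75) = -19*(-75) = 1425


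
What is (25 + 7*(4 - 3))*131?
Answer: 4192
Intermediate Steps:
(25 + 7*(4 - 3))*131 = (25 + 7*1)*131 = (25 + 7)*131 = 32*131 = 4192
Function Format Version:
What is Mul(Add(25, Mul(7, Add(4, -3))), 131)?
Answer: 4192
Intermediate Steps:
Mul(Add(25, Mul(7, Add(4, -3))), 131) = Mul(Add(25, Mul(7, 1)), 131) = Mul(Add(25, 7), 131) = Mul(32, 131) = 4192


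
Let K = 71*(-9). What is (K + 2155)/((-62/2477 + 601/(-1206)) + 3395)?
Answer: 4528689192/10140191041 ≈ 0.44661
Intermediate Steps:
K = -639
(K + 2155)/((-62/2477 + 601/(-1206)) + 3395) = (-639 + 2155)/((-62/2477 + 601/(-1206)) + 3395) = 1516/((-62*1/2477 + 601*(-1/1206)) + 3395) = 1516/((-62/2477 - 601/1206) + 3395) = 1516/(-1563449/2987262 + 3395) = 1516/(10140191041/2987262) = 1516*(2987262/10140191041) = 4528689192/10140191041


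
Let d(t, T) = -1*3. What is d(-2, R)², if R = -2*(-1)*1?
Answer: 9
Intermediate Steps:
R = 2 (R = 2*1 = 2)
d(t, T) = -3
d(-2, R)² = (-3)² = 9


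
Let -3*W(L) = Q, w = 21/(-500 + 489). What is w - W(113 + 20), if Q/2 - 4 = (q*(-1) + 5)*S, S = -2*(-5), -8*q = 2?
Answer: 1180/33 ≈ 35.758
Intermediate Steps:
q = -1/4 (q = -1/8*2 = -1/4 ≈ -0.25000)
S = 10
w = -21/11 (w = 21/(-11) = -1/11*21 = -21/11 ≈ -1.9091)
Q = 113 (Q = 8 + 2*((-1/4*(-1) + 5)*10) = 8 + 2*((1/4 + 5)*10) = 8 + 2*((21/4)*10) = 8 + 2*(105/2) = 8 + 105 = 113)
W(L) = -113/3 (W(L) = -1/3*113 = -113/3)
w - W(113 + 20) = -21/11 - 1*(-113/3) = -21/11 + 113/3 = 1180/33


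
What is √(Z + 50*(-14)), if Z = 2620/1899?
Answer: 2*I*√69982370/633 ≈ 26.431*I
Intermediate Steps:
Z = 2620/1899 (Z = 2620*(1/1899) = 2620/1899 ≈ 1.3797)
√(Z + 50*(-14)) = √(2620/1899 + 50*(-14)) = √(2620/1899 - 700) = √(-1326680/1899) = 2*I*√69982370/633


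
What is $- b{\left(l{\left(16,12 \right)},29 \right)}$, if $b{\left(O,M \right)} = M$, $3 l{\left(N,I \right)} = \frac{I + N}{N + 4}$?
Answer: $-29$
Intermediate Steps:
$l{\left(N,I \right)} = \frac{I + N}{3 \left(4 + N\right)}$ ($l{\left(N,I \right)} = \frac{\left(I + N\right) \frac{1}{N + 4}}{3} = \frac{\left(I + N\right) \frac{1}{4 + N}}{3} = \frac{\frac{1}{4 + N} \left(I + N\right)}{3} = \frac{I + N}{3 \left(4 + N\right)}$)
$- b{\left(l{\left(16,12 \right)},29 \right)} = \left(-1\right) 29 = -29$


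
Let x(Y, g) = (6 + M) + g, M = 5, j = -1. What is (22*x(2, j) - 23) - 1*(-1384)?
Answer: 1581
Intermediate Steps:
x(Y, g) = 11 + g (x(Y, g) = (6 + 5) + g = 11 + g)
(22*x(2, j) - 23) - 1*(-1384) = (22*(11 - 1) - 23) - 1*(-1384) = (22*10 - 23) + 1384 = (220 - 23) + 1384 = 197 + 1384 = 1581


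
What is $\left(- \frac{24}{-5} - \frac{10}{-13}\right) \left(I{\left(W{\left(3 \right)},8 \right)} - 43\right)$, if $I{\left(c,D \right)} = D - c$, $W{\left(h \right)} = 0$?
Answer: $- \frac{2534}{13} \approx -194.92$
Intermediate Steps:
$\left(- \frac{24}{-5} - \frac{10}{-13}\right) \left(I{\left(W{\left(3 \right)},8 \right)} - 43\right) = \left(- \frac{24}{-5} - \frac{10}{-13}\right) \left(\left(8 - 0\right) - 43\right) = \left(\left(-24\right) \left(- \frac{1}{5}\right) - - \frac{10}{13}\right) \left(\left(8 + 0\right) - 43\right) = \left(\frac{24}{5} + \frac{10}{13}\right) \left(8 - 43\right) = \frac{362}{65} \left(-35\right) = - \frac{2534}{13}$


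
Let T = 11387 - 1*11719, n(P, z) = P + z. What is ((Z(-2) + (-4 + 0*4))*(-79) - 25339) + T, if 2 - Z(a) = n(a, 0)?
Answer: -25671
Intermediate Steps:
Z(a) = 2 - a (Z(a) = 2 - (a + 0) = 2 - a)
T = -332 (T = 11387 - 11719 = -332)
((Z(-2) + (-4 + 0*4))*(-79) - 25339) + T = (((2 - 1*(-2)) + (-4 + 0*4))*(-79) - 25339) - 332 = (((2 + 2) + (-4 + 0))*(-79) - 25339) - 332 = ((4 - 4)*(-79) - 25339) - 332 = (0*(-79) - 25339) - 332 = (0 - 25339) - 332 = -25339 - 332 = -25671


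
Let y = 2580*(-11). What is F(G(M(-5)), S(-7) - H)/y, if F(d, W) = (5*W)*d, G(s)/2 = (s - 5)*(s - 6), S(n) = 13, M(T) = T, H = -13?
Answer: -130/129 ≈ -1.0078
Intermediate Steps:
y = -28380
G(s) = 2*(-6 + s)*(-5 + s) (G(s) = 2*((s - 5)*(s - 6)) = 2*((-5 + s)*(-6 + s)) = 2*((-6 + s)*(-5 + s)) = 2*(-6 + s)*(-5 + s))
F(d, W) = 5*W*d
F(G(M(-5)), S(-7) - H)/y = (5*(13 - 1*(-13))*(60 - 22*(-5) + 2*(-5)**2))/(-28380) = (5*(13 + 13)*(60 + 110 + 2*25))*(-1/28380) = (5*26*(60 + 110 + 50))*(-1/28380) = (5*26*220)*(-1/28380) = 28600*(-1/28380) = -130/129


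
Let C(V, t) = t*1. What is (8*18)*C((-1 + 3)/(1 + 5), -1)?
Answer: -144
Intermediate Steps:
C(V, t) = t
(8*18)*C((-1 + 3)/(1 + 5), -1) = (8*18)*(-1) = 144*(-1) = -144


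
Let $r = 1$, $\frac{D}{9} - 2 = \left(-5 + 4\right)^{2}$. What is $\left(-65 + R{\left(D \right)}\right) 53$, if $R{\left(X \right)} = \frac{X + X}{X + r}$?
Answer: $- \frac{46799}{14} \approx -3342.8$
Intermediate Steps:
$D = 27$ ($D = 18 + 9 \left(-5 + 4\right)^{2} = 18 + 9 \left(-1\right)^{2} = 18 + 9 \cdot 1 = 18 + 9 = 27$)
$R{\left(X \right)} = \frac{2 X}{1 + X}$ ($R{\left(X \right)} = \frac{X + X}{X + 1} = \frac{2 X}{1 + X}$)
$\left(-65 + R{\left(D \right)}\right) 53 = \left(-65 + 2 \cdot 27 \frac{1}{1 + 27}\right) 53 = \left(-65 + 2 \cdot 27 \cdot \frac{1}{28}\right) 53 = \left(-65 + \frac{27}{14}\right) 53 = \left(- \frac{883}{14}\right) 53 = - \frac{46799}{14}$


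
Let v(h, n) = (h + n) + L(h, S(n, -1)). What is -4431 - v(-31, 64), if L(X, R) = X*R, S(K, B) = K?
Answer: -2480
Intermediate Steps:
L(X, R) = R*X
v(h, n) = h + n + h*n (v(h, n) = (h + n) + n*h = (h + n) + h*n = h + n + h*n)
-4431 - v(-31, 64) = -4431 - (-31 + 64 - 31*64) = -4431 - (-31 + 64 - 1984) = -4431 - 1*(-1951) = -4431 + 1951 = -2480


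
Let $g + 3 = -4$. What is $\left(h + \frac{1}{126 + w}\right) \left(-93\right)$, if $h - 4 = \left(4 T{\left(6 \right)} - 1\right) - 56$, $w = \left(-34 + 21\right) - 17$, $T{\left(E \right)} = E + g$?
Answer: $\frac{169601}{32} \approx 5300.0$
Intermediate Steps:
$g = -7$ ($g = -3 - 4 = -7$)
$T{\left(E \right)} = -7 + E$ ($T{\left(E \right)} = E - 7 = -7 + E$)
$w = -30$ ($w = -13 - 17 = -30$)
$h = -57$ ($h = 4 - \left(57 - 4 \left(-7 + 6\right)\right) = 4 + \left(\left(4 \left(-1\right) - 1\right) - 56\right) = 4 - 61 = -57$)
$\left(h + \frac{1}{126 + w}\right) \left(-93\right) = \left(-57 + \frac{1}{126 - 30}\right) \left(-93\right) = \left(-57 + \frac{1}{96}\right) \left(-93\right) = \left(- \frac{5471}{96}\right) \left(-93\right) = \frac{169601}{32}$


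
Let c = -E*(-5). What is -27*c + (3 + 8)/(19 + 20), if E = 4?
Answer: -21049/39 ≈ -539.72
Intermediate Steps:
c = 20 (c = -1*4*(-5) = -4*(-5) = 20)
-27*c + (3 + 8)/(19 + 20) = -27*20 + (3 + 8)/(19 + 20) = -540 + 11/39 = -21049/39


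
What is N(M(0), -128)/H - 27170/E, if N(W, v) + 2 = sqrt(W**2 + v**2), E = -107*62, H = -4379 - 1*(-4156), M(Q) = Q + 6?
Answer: 3036089/739691 - 2*sqrt(4105)/223 ≈ 3.5299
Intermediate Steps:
M(Q) = 6 + Q
H = -223 (H = -4379 + 4156 = -223)
E = -6634
N(W, v) = -2 + sqrt(W**2 + v**2)
N(M(0), -128)/H - 27170/E = (-2 + sqrt((6 + 0)**2 + (-128)**2))/(-223) - 27170/(-6634) = (-2 + sqrt(6**2 + 16384))*(-1/223) - 27170*(-1/6634) = (-2 + sqrt(36 + 16384))*(-1/223) + 13585/3317 = (-2 + sqrt(16420))*(-1/223) + 13585/3317 = (-2 + 2*sqrt(4105))*(-1/223) + 13585/3317 = (2/223 - 2*sqrt(4105)/223) + 13585/3317 = 3036089/739691 - 2*sqrt(4105)/223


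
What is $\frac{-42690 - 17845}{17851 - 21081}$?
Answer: $\frac{12107}{646} \approx 18.741$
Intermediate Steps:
$\frac{-42690 - 17845}{17851 - 21081} = - \frac{60535}{-3230} = \left(-60535\right) \left(- \frac{1}{3230}\right) = \frac{12107}{646}$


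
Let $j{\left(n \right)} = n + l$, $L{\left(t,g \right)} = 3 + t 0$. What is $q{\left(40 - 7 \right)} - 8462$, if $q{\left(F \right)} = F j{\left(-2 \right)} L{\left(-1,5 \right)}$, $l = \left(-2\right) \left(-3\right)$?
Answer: $-8066$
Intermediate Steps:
$L{\left(t,g \right)} = 3$ ($L{\left(t,g \right)} = 3 + 0 = 3$)
$l = 6$
$j{\left(n \right)} = 6 + n$ ($j{\left(n \right)} = n + 6 = 6 + n$)
$q{\left(F \right)} = 12 F$ ($q{\left(F \right)} = F \left(6 - 2\right) 3 = F 4 \cdot 3 = 4 F 3 = 12 F$)
$q{\left(40 - 7 \right)} - 8462 = 12 \left(40 - 7\right) - 8462 = 12 \cdot 33 - 8462 = 396 - 8462 = -8066$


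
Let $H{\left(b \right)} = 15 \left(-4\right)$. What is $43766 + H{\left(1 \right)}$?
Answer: $43706$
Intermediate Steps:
$H{\left(b \right)} = -60$
$43766 + H{\left(1 \right)} = 43766 - 60 = 43706$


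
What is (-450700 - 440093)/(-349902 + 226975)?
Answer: 890793/122927 ≈ 7.2465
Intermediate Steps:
(-450700 - 440093)/(-349902 + 226975) = -890793/(-122927) = -890793*(-1/122927) = 890793/122927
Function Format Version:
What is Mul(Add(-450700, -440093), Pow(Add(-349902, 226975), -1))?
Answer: Rational(890793, 122927) ≈ 7.2465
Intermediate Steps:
Mul(Add(-450700, -440093), Pow(Add(-349902, 226975), -1)) = Mul(-890793, Pow(-122927, -1)) = Mul(-890793, Rational(-1, 122927)) = Rational(890793, 122927)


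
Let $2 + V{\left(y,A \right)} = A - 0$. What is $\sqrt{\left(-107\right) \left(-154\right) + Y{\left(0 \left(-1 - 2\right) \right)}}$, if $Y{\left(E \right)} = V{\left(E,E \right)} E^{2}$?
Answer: $\sqrt{16478} \approx 128.37$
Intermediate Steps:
$V{\left(y,A \right)} = -2 + A$ ($V{\left(y,A \right)} = -2 + \left(A - 0\right) = -2 + \left(A + 0\right) = -2 + A$)
$Y{\left(E \right)} = E^{2} \left(-2 + E\right)$ ($Y{\left(E \right)} = \left(-2 + E\right) E^{2} = E^{2} \left(-2 + E\right)$)
$\sqrt{\left(-107\right) \left(-154\right) + Y{\left(0 \left(-1 - 2\right) \right)}} = \sqrt{\left(-107\right) \left(-154\right) + \left(0 \left(-1 - 2\right)\right)^{2} \left(-2 + 0 \left(-1 - 2\right)\right)} = \sqrt{16478 + \left(0 \left(-3\right)\right)^{2} \left(-2 + 0 \left(-3\right)\right)} = \sqrt{16478 + 0^{2} \left(-2 + 0\right)} = \sqrt{16478 + 0 \left(-2\right)} = \sqrt{16478 + 0} = \sqrt{16478}$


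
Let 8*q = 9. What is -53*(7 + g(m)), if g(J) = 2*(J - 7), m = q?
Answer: 1007/4 ≈ 251.75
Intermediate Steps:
q = 9/8 (q = (⅛)*9 = 9/8 ≈ 1.1250)
m = 9/8 ≈ 1.1250
g(J) = -14 + 2*J (g(J) = 2*(-7 + J) = -14 + 2*J)
-53*(7 + g(m)) = -53*(7 + (-14 + 2*(9/8))) = -53*(7 + (-14 + 9/4)) = -53*(7 - 47/4) = -53*(-19/4) = 1007/4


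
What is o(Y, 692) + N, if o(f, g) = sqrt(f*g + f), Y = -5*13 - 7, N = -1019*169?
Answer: -172211 + 18*I*sqrt(154) ≈ -1.7221e+5 + 223.37*I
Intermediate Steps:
N = -172211
Y = -72 (Y = -65 - 7 = -72)
o(f, g) = sqrt(f + f*g)
o(Y, 692) + N = sqrt(-72*(1 + 692)) - 172211 = sqrt(-72*693) - 172211 = sqrt(-49896) - 172211 = 18*I*sqrt(154) - 172211 = -172211 + 18*I*sqrt(154)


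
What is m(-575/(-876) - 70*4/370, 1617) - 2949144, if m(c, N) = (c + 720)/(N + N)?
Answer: -4014681220745/1361304 ≈ -2.9491e+6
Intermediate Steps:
m(c, N) = (720 + c)/(2*N) (m(c, N) = (720 + c)/((2*N)) = (720 + c)*(1/(2*N)) = (720 + c)/(2*N))
m(-575/(-876) - 70*4/370, 1617) - 2949144 = (½)*(720 + (-575/(-876) - 70*4/370))/1617 - 2949144 = (½)*(1/1617)*(720 + (-575*(-1/876) - 280*1/370)) - 2949144 = (½)*(1/1617)*(720 + (575/876 - 28/37)) - 2949144 = (½)*(1/1617)*(720 - 3253/32412) - 2949144 = (½)*(1/1617)*(23333387/32412) - 2949144 = 303031/1361304 - 2949144 = -4014681220745/1361304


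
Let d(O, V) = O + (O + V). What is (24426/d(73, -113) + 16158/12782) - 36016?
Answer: -225439675/6391 ≈ -35275.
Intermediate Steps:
d(O, V) = V + 2*O
(24426/d(73, -113) + 16158/12782) - 36016 = (24426/(-113 + 2*73) + 16158/12782) - 36016 = (24426/(-113 + 146) + 16158*(1/12782)) - 36016 = (24426/33 + 8079/6391) - 36016 = (24426*(1/33) + 8079/6391) - 36016 = (8142/11 + 8079/6391) - 36016 = 4738581/6391 - 36016 = -225439675/6391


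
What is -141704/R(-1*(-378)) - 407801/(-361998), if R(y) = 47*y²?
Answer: 10663931053/9646884702 ≈ 1.1054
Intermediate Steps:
-141704/R(-1*(-378)) - 407801/(-361998) = -141704/(47*(-1*(-378))²) - 407801/(-361998) = -141704/(47*378²) - 407801*(-1/361998) = -141704/(47*142884) + 407801/361998 = -141704/6715548 + 407801/361998 = -141704*1/6715548 + 407801/361998 = -35426/1678887 + 407801/361998 = 10663931053/9646884702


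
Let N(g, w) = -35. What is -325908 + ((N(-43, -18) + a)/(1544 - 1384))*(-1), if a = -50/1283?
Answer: -13380469857/41056 ≈ -3.2591e+5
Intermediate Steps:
a = -50/1283 (a = -50*1/1283 = -50/1283 ≈ -0.038971)
-325908 + ((N(-43, -18) + a)/(1544 - 1384))*(-1) = -325908 + ((-35 - 50/1283)/(1544 - 1384))*(-1) = -325908 - 44955/1283/160*(-1) = -325908 - 44955/1283*1/160*(-1) = -325908 - 8991/41056*(-1) = -325908 + 8991/41056 = -13380469857/41056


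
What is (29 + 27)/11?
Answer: 56/11 ≈ 5.0909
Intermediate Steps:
(29 + 27)/11 = 56*(1/11) = 56/11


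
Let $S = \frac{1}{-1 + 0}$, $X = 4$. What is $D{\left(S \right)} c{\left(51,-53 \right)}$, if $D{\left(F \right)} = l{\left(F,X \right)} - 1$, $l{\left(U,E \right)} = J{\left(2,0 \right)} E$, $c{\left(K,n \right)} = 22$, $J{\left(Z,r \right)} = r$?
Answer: $-22$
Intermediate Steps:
$l{\left(U,E \right)} = 0$ ($l{\left(U,E \right)} = 0 E = 0$)
$S = -1$ ($S = \frac{1}{-1} = -1$)
$D{\left(F \right)} = -1$ ($D{\left(F \right)} = 0 - 1 = -1$)
$D{\left(S \right)} c{\left(51,-53 \right)} = \left(-1\right) 22 = -22$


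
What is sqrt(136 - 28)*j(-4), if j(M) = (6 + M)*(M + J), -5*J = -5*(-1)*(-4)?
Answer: 0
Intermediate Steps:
J = 4 (J = -(-5*(-1))*(-4)/5 = -(-4) = -1/5*(-20) = 4)
j(M) = (4 + M)*(6 + M) (j(M) = (6 + M)*(M + 4) = (6 + M)*(4 + M) = (4 + M)*(6 + M))
sqrt(136 - 28)*j(-4) = sqrt(136 - 28)*(24 + (-4)**2 + 10*(-4)) = sqrt(108)*(24 + 16 - 40) = (6*sqrt(3))*0 = 0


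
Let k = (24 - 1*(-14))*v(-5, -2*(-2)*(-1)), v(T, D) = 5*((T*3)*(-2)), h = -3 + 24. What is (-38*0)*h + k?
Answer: 5700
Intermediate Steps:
h = 21
v(T, D) = -30*T (v(T, D) = 5*((3*T)*(-2)) = 5*(-6*T) = -30*T)
k = 5700 (k = (24 - 1*(-14))*(-30*(-5)) = (24 + 14)*150 = 38*150 = 5700)
(-38*0)*h + k = -38*0*21 + 5700 = 0*21 + 5700 = 0 + 5700 = 5700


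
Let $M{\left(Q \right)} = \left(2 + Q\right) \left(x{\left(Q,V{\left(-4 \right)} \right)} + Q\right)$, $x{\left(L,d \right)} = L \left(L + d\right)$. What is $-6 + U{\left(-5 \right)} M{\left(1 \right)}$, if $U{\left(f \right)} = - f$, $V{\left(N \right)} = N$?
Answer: $-36$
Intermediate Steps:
$M{\left(Q \right)} = \left(2 + Q\right) \left(Q + Q \left(-4 + Q\right)\right)$ ($M{\left(Q \right)} = \left(2 + Q\right) \left(Q \left(Q - 4\right) + Q\right) = \left(2 + Q\right) \left(Q \left(-4 + Q\right) + Q\right) = \left(2 + Q\right) \left(Q + Q \left(-4 + Q\right)\right)$)
$-6 + U{\left(-5 \right)} M{\left(1 \right)} = -6 + \left(-1\right) \left(-5\right) 1 \left(-6 + 1^{2} - 1\right) = -6 + 5 \cdot 1 \left(-6 + 1 - 1\right) = -6 + 5 \cdot 1 \left(-6\right) = -6 + 5 \left(-6\right) = -6 - 30 = -36$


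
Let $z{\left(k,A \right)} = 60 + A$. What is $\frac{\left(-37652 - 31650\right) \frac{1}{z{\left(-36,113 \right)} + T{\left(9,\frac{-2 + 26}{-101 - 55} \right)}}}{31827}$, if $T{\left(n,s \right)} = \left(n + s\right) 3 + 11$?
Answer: $- \frac{900926}{87110499} \approx -0.010342$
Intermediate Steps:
$T{\left(n,s \right)} = 11 + 3 n + 3 s$ ($T{\left(n,s \right)} = \left(3 n + 3 s\right) + 11 = 11 + 3 n + 3 s$)
$\frac{\left(-37652 - 31650\right) \frac{1}{z{\left(-36,113 \right)} + T{\left(9,\frac{-2 + 26}{-101 - 55} \right)}}}{31827} = \frac{\left(-37652 - 31650\right) \frac{1}{\left(60 + 113\right) + \left(11 + 3 \cdot 9 + 3 \frac{-2 + 26}{-101 - 55}\right)}}{31827} = - \frac{69302}{173 + \left(11 + 27 + 3 \frac{24}{-156}\right)} \frac{1}{31827} = - \frac{69302}{173 + \left(11 + 27 + 3 \cdot 24 \left(- \frac{1}{156}\right)\right)} \frac{1}{31827} = - \frac{69302}{173 + \left(11 + 27 + 3 \left(- \frac{2}{13}\right)\right)} \frac{1}{31827} = - \frac{69302}{173 + \left(11 + 27 - \frac{6}{13}\right)} \frac{1}{31827} = - \frac{69302}{173 + \frac{488}{13}} \cdot \frac{1}{31827} = - \frac{69302}{\frac{2737}{13}} \cdot \frac{1}{31827} = \left(-69302\right) \frac{13}{2737} \cdot \frac{1}{31827} = \left(- \frac{900926}{2737}\right) \frac{1}{31827} = - \frac{900926}{87110499}$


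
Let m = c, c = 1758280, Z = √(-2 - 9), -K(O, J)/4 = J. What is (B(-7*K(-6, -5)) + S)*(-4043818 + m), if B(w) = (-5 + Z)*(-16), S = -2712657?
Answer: 6199697811426 + 36568608*I*√11 ≈ 6.1997e+12 + 1.2128e+8*I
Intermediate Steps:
K(O, J) = -4*J
Z = I*√11 (Z = √(-11) = I*√11 ≈ 3.3166*I)
B(w) = 80 - 16*I*√11 (B(w) = (-5 + I*√11)*(-16) = 80 - 16*I*√11)
m = 1758280
(B(-7*K(-6, -5)) + S)*(-4043818 + m) = ((80 - 16*I*√11) - 2712657)*(-4043818 + 1758280) = (-2712577 - 16*I*√11)*(-2285538) = 6199697811426 + 36568608*I*√11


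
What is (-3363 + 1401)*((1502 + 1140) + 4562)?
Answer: -14134248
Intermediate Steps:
(-3363 + 1401)*((1502 + 1140) + 4562) = -1962*(2642 + 4562) = -1962*7204 = -14134248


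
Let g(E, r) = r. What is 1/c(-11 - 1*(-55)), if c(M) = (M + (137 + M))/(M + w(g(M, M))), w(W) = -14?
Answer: 2/15 ≈ 0.13333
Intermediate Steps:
c(M) = (137 + 2*M)/(-14 + M) (c(M) = (M + (137 + M))/(M - 14) = (137 + 2*M)/(-14 + M))
1/c(-11 - 1*(-55)) = 1/((137 + 2*(-11 - 1*(-55)))/(-14 + (-11 - 1*(-55)))) = 1/((137 + 2*(-11 + 55))/(-14 + (-11 + 55))) = 1/((137 + 2*44)/(-14 + 44)) = 1/((137 + 88)/30) = 1/((1/30)*225) = 1/(15/2) = 2/15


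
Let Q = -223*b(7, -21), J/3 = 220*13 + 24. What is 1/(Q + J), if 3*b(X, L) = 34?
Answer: 3/18374 ≈ 0.00016327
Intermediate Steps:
b(X, L) = 34/3 (b(X, L) = (⅓)*34 = 34/3)
J = 8652 (J = 3*(220*13 + 24) = 3*(2860 + 24) = 3*2884 = 8652)
Q = -7582/3 (Q = -223*34/3 = -7582/3 ≈ -2527.3)
1/(Q + J) = 1/(-7582/3 + 8652) = 1/(18374/3) = 3/18374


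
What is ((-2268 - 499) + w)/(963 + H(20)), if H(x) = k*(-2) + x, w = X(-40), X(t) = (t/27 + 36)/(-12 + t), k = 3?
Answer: -971450/342927 ≈ -2.8328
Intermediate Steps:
X(t) = (36 + t/27)/(-12 + t) (X(t) = (t*(1/27) + 36)/(-12 + t) = (t/27 + 36)/(-12 + t) = (36 + t/27)/(-12 + t))
w = -233/351 (w = (972 - 40)/(27*(-12 - 40)) = (1/27)*932/(-52) = (1/27)*(-1/52)*932 = -233/351 ≈ -0.66382)
H(x) = -6 + x (H(x) = 3*(-2) + x = -6 + x)
((-2268 - 499) + w)/(963 + H(20)) = ((-2268 - 499) - 233/351)/(963 + (-6 + 20)) = (-2767 - 233/351)/(963 + 14) = -971450/351/977 = -971450/351*1/977 = -971450/342927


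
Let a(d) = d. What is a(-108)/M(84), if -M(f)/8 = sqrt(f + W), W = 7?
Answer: 27*sqrt(91)/182 ≈ 1.4152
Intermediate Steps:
M(f) = -8*sqrt(7 + f) (M(f) = -8*sqrt(f + 7) = -8*sqrt(7 + f))
a(-108)/M(84) = -108*(-1/(8*sqrt(7 + 84))) = -108*(-sqrt(91)/728) = -(-27)*sqrt(91)/182 = 27*sqrt(91)/182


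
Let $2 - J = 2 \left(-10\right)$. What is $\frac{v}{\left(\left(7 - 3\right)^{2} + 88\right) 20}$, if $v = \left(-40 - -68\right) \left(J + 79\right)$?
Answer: $\frac{707}{520} \approx 1.3596$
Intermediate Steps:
$J = 22$ ($J = 2 - 2 \left(-10\right) = 2 - -20 = 2 + 20 = 22$)
$v = 2828$ ($v = \left(-40 - -68\right) \left(22 + 79\right) = \left(-40 + 68\right) 101 = 28 \cdot 101 = 2828$)
$\frac{v}{\left(\left(7 - 3\right)^{2} + 88\right) 20} = \frac{2828}{\left(\left(7 - 3\right)^{2} + 88\right) 20} = \frac{2828}{\left(4^{2} + 88\right) 20} = \frac{2828}{\left(16 + 88\right) 20} = \frac{2828}{104 \cdot 20} = \frac{2828}{2080} = 2828 \cdot \frac{1}{2080} = \frac{707}{520}$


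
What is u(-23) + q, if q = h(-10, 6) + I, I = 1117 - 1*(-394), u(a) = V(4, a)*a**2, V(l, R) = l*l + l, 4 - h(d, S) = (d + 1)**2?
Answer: 12014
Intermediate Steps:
h(d, S) = 4 - (1 + d)**2 (h(d, S) = 4 - (d + 1)**2 = 4 - (1 + d)**2)
V(l, R) = l + l**2 (V(l, R) = l**2 + l = l + l**2)
u(a) = 20*a**2 (u(a) = (4*(1 + 4))*a**2 = (4*5)*a**2 = 20*a**2)
I = 1511 (I = 1117 + 394 = 1511)
q = 1434 (q = (4 - (1 - 10)**2) + 1511 = (4 - 1*(-9)**2) + 1511 = (4 - 1*81) + 1511 = (4 - 81) + 1511 = -77 + 1511 = 1434)
u(-23) + q = 20*(-23)**2 + 1434 = 20*529 + 1434 = 10580 + 1434 = 12014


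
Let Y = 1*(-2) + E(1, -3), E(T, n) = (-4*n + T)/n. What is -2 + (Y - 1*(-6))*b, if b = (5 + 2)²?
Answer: -55/3 ≈ -18.333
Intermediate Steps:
E(T, n) = (T - 4*n)/n
Y = -19/3 (Y = 1*(-2) + (-4 + 1/(-3)) = -2 + (-4 + 1*(-⅓)) = -2 + (-4 - ⅓) = -2 - 13/3 = -19/3 ≈ -6.3333)
b = 49 (b = 7² = 49)
-2 + (Y - 1*(-6))*b = -2 + (-19/3 - 1*(-6))*49 = -2 + (-19/3 + 6)*49 = -2 - ⅓*49 = -2 - 49/3 = -55/3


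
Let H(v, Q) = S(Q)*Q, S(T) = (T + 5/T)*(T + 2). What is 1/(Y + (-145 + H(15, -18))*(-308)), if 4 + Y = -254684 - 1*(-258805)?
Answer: 1/1670089 ≈ 5.9877e-7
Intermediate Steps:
S(T) = (2 + T)*(T + 5/T) (S(T) = (T + 5/T)*(2 + T) = (2 + T)*(T + 5/T))
Y = 4117 (Y = -4 + (-254684 - 1*(-258805)) = -4 + (-254684 + 258805) = -4 + 4121 = 4117)
H(v, Q) = Q*(5 + Q**2 + 2*Q + 10/Q) (H(v, Q) = (5 + Q**2 + 2*Q + 10/Q)*Q = Q*(5 + Q**2 + 2*Q + 10/Q))
1/(Y + (-145 + H(15, -18))*(-308)) = 1/(4117 + (-145 + (10 - 18*(5 + (-18)**2 + 2*(-18))))*(-308)) = 1/(4117 + (-145 + (10 - 18*(5 + 324 - 36)))*(-308)) = 1/(4117 + (-145 + (10 - 18*293))*(-308)) = 1/(4117 + (-145 + (10 - 5274))*(-308)) = 1/(4117 + (-145 - 5264)*(-308)) = 1/(4117 - 5409*(-308)) = 1/(4117 + 1665972) = 1/1670089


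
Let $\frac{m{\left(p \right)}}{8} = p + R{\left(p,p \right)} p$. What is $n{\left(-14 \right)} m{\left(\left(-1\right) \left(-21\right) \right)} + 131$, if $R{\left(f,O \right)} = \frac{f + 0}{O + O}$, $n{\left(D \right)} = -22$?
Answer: $-5413$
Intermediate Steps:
$R{\left(f,O \right)} = \frac{f}{2 O}$
$m{\left(p \right)} = 12 p$ ($m{\left(p \right)} = 8 \left(p + \frac{p}{2 p} p\right) = 8 \left(p + \frac{p}{2}\right) = 8 \frac{3 p}{2} = 12 p$)
$n{\left(-14 \right)} m{\left(\left(-1\right) \left(-21\right) \right)} + 131 = - 22 \cdot 12 \left(\left(-1\right) \left(-21\right)\right) + 131 = - 22 \cdot 12 \cdot 21 + 131 = \left(-22\right) 252 + 131 = -5544 + 131 = -5413$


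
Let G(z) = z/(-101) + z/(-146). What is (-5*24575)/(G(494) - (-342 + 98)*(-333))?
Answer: 181191475/119826401 ≈ 1.5121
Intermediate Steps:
G(z) = -247*z/14746 (G(z) = z*(-1/101) + z*(-1/146) = -z/101 - z/146 = -247*z/14746)
(-5*24575)/(G(494) - (-342 + 98)*(-333)) = (-5*24575)/(-247/14746*494 - (-342 + 98)*(-333)) = -122875/(-61009/7373 - (-244)*(-333)) = -122875/(-61009/7373 - 1*81252) = -122875/(-61009/7373 - 81252) = -122875/(-599132005/7373) = -122875*(-7373/599132005) = 181191475/119826401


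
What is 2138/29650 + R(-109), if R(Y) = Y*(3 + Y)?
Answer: 171289119/14825 ≈ 11554.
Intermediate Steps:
2138/29650 + R(-109) = 2138/29650 - 109*(3 - 109) = 2138*(1/29650) - 109*(-106) = 1069/14825 + 11554 = 171289119/14825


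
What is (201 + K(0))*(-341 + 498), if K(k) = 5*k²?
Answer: 31557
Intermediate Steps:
(201 + K(0))*(-341 + 498) = (201 + 5*0²)*(-341 + 498) = (201 + 5*0)*157 = (201 + 0)*157 = 201*157 = 31557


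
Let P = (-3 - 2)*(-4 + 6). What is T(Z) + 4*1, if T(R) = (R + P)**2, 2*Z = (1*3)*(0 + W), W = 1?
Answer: 305/4 ≈ 76.250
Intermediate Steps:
P = -10 (P = -5*2 = -10)
Z = 3/2 (Z = ((1*3)*(0 + 1))/2 = (3*1)/2 = (1/2)*3 = 3/2 ≈ 1.5000)
T(R) = (-10 + R)**2 (T(R) = (R - 10)**2 = (-10 + R)**2)
T(Z) + 4*1 = (-10 + 3/2)**2 + 4*1 = (-17/2)**2 + 4 = 289/4 + 4 = 305/4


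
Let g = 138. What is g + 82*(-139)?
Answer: -11260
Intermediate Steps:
g + 82*(-139) = 138 + 82*(-139) = 138 - 11398 = -11260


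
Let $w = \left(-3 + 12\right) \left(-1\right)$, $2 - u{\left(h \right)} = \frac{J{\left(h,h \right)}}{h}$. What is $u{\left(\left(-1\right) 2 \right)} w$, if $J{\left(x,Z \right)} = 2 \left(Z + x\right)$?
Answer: $18$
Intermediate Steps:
$J{\left(x,Z \right)} = 2 Z + 2 x$
$u{\left(h \right)} = -2$ ($u{\left(h \right)} = 2 - \frac{2 h + 2 h}{h} = 2 - \frac{4 h}{h} = 2 - 4 = -2$)
$w = -9$ ($w = 9 \left(-1\right) = -9$)
$u{\left(\left(-1\right) 2 \right)} w = \left(-2\right) \left(-9\right) = 18$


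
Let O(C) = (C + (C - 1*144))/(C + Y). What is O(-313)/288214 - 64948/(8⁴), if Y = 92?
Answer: -517109850099/32611990528 ≈ -15.856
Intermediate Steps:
O(C) = (-144 + 2*C)/(92 + C) (O(C) = (C + (C - 1*144))/(C + 92) = (C + (C - 144))/(92 + C) = (C + (-144 + C))/(92 + C) = (-144 + 2*C)/(92 + C))
O(-313)/288214 - 64948/(8⁴) = (2*(-72 - 313)/(92 - 313))/288214 - 64948/(8⁴) = (2*(-385)/(-221))*(1/288214) - 64948/4096 = (2*(-1/221)*(-385))*(1/288214) - 64948*1/4096 = (770/221)*(1/288214) - 16237/1024 = 385/31847647 - 16237/1024 = -517109850099/32611990528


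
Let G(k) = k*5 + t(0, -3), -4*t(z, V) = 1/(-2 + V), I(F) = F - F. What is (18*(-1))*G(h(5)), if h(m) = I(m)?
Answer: -9/10 ≈ -0.90000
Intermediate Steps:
I(F) = 0
t(z, V) = -1/(4*(-2 + V))
h(m) = 0
G(k) = 1/20 + 5*k (G(k) = k*5 - 1/(-8 + 4*(-3)) = 5*k - 1/(-8 - 12) = 5*k - 1/(-20) = 5*k - 1*(-1/20) = 5*k + 1/20 = 1/20 + 5*k)
(18*(-1))*G(h(5)) = (18*(-1))*(1/20 + 5*0) = -18*(1/20 + 0) = -18*1/20 = -9/10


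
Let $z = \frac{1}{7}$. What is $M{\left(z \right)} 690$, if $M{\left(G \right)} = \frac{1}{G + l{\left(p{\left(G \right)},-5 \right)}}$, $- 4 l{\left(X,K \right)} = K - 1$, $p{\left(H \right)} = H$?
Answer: $420$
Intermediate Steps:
$z = \frac{1}{7} \approx 0.14286$
$l{\left(X,K \right)} = \frac{1}{4} - \frac{K}{4}$ ($l{\left(X,K \right)} = - \frac{K - 1}{4} = - \frac{-1 + K}{4} = \frac{1}{4} - \frac{K}{4}$)
$M{\left(G \right)} = \frac{1}{\frac{3}{2} + G}$ ($M{\left(G \right)} = \frac{1}{G + \left(\frac{1}{4} - - \frac{5}{4}\right)} = \frac{1}{G + \left(\frac{1}{4} + \frac{5}{4}\right)} = \frac{1}{G + \frac{3}{2}} = \frac{1}{\frac{3}{2} + G}$)
$M{\left(z \right)} 690 = \frac{2}{3 + 2 \cdot \frac{1}{7}} \cdot 690 = \frac{2}{3 + \frac{2}{7}} \cdot 690 = \frac{2}{\frac{23}{7}} \cdot 690 = 2 \cdot \frac{7}{23} \cdot 690 = \frac{14}{23} \cdot 690 = 420$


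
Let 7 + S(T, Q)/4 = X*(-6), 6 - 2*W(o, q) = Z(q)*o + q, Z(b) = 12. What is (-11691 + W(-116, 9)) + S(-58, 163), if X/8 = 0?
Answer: -22049/2 ≈ -11025.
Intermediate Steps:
X = 0 (X = 8*0 = 0)
W(o, q) = 3 - 6*o - q/2 (W(o, q) = 3 - (12*o + q)/2 = 3 - (q + 12*o)/2 = 3 + (-6*o - q/2) = 3 - 6*o - q/2)
S(T, Q) = -28 (S(T, Q) = -28 + 4*(0*(-6)) = -28 + 4*0 = -28 + 0 = -28)
(-11691 + W(-116, 9)) + S(-58, 163) = (-11691 + (3 - 6*(-116) - ½*9)) - 28 = (-11691 + (3 + 696 - 9/2)) - 28 = (-11691 + 1389/2) - 28 = -21993/2 - 28 = -22049/2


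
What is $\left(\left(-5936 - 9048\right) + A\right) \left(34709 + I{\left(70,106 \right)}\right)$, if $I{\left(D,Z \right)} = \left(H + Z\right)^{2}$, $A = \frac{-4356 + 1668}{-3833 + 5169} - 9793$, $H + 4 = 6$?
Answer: $- \frac{191895879435}{167} \approx -1.1491 \cdot 10^{9}$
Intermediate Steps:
$H = 2$ ($H = -4 + 6 = 2$)
$A = - \frac{1635767}{167}$ ($A = - \frac{2688}{1336} - 9793 = \left(-2688\right) \frac{1}{1336} - 9793 = - \frac{336}{167} - 9793 = - \frac{1635767}{167} \approx -9795.0$)
$I{\left(D,Z \right)} = \left(2 + Z\right)^{2}$
$\left(\left(-5936 - 9048\right) + A\right) \left(34709 + I{\left(70,106 \right)}\right) = \left(\left(-5936 - 9048\right) - \frac{1635767}{167}\right) \left(34709 + \left(2 + 106\right)^{2}\right) = \left(\left(-5936 - 9048\right) - \frac{1635767}{167}\right) \left(34709 + 108^{2}\right) = \left(-14984 - \frac{1635767}{167}\right) \left(34709 + 11664\right) = \left(- \frac{4138095}{167}\right) 46373 = - \frac{191895879435}{167}$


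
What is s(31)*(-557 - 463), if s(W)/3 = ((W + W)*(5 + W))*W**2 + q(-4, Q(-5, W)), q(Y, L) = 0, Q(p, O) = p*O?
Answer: -6563553120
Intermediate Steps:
Q(p, O) = O*p
s(W) = 6*W**3*(5 + W) (s(W) = 3*(((W + W)*(5 + W))*W**2 + 0) = 3*(((2*W)*(5 + W))*W**2 + 0) = 3*((2*W*(5 + W))*W**2 + 0) = 3*(2*W**3*(5 + W) + 0) = 3*(2*W**3*(5 + W)) = 6*W**3*(5 + W))
s(31)*(-557 - 463) = (6*31**3*(5 + 31))*(-557 - 463) = (6*29791*36)*(-1020) = 6434856*(-1020) = -6563553120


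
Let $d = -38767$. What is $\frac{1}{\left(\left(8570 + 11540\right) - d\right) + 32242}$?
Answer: $\frac{1}{91119} \approx 1.0975 \cdot 10^{-5}$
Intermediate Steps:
$\frac{1}{\left(\left(8570 + 11540\right) - d\right) + 32242} = \frac{1}{\left(\left(8570 + 11540\right) - -38767\right) + 32242} = \frac{1}{\left(20110 + 38767\right) + 32242} = \frac{1}{58877 + 32242} = \frac{1}{91119}$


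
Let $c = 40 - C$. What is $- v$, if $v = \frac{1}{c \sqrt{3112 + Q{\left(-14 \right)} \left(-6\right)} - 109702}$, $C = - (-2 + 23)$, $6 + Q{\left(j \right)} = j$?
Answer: $\frac{54851}{6011251266} + \frac{61 \sqrt{202}}{3005625633} \approx 9.4132 \cdot 10^{-6}$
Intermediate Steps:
$Q{\left(j \right)} = -6 + j$
$C = -21$ ($C = \left(-1\right) 21 = -21$)
$c = 61$ ($c = 40 - -21 = 40 + 21 = 61$)
$v = \frac{1}{-109702 + 244 \sqrt{202}}$ ($v = \frac{1}{61 \sqrt{3112 + \left(-6 - 14\right) \left(-6\right)} - 109702} = \frac{1}{61 \sqrt{3112 - -120} - 109702} = \frac{1}{61 \sqrt{3112 + 120} - 109702} = \frac{1}{61 \sqrt{3232} - 109702} = \frac{1}{61 \cdot 4 \sqrt{202} - 109702} = \frac{1}{244 \sqrt{202} - 109702} = \frac{1}{-109702 + 244 \sqrt{202}} \approx -9.4132 \cdot 10^{-6}$)
$- v = - (- \frac{54851}{6011251266} - \frac{61 \sqrt{202}}{3005625633}) = \frac{54851}{6011251266} + \frac{61 \sqrt{202}}{3005625633}$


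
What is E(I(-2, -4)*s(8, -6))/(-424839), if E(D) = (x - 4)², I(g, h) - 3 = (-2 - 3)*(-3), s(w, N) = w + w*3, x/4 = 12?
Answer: -1936/424839 ≈ -0.0045570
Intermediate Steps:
x = 48 (x = 4*12 = 48)
s(w, N) = 4*w (s(w, N) = w + 3*w = 4*w)
I(g, h) = 18 (I(g, h) = 3 + (-2 - 3)*(-3) = 3 - 5*(-3) = 3 + 15 = 18)
E(D) = 1936 (E(D) = (48 - 4)² = 44² = 1936)
E(I(-2, -4)*s(8, -6))/(-424839) = 1936/(-424839) = 1936*(-1/424839) = -1936/424839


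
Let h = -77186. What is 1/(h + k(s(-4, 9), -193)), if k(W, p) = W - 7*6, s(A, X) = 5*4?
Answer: -1/77208 ≈ -1.2952e-5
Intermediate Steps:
s(A, X) = 20
k(W, p) = -42 + W (k(W, p) = W - 42 = -42 + W)
1/(h + k(s(-4, 9), -193)) = 1/(-77186 + (-42 + 20)) = 1/(-77186 - 22) = 1/(-77208) = -1/77208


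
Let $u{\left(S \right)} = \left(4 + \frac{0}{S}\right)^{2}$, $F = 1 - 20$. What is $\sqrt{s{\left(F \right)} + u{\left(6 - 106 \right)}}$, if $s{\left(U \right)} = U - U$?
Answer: $4$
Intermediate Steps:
$F = -19$ ($F = 1 - 20 = -19$)
$s{\left(U \right)} = 0$
$u{\left(S \right)} = 16$ ($u{\left(S \right)} = \left(4 + 0\right)^{2} = 4^{2} = 16$)
$\sqrt{s{\left(F \right)} + u{\left(6 - 106 \right)}} = \sqrt{0 + 16} = \sqrt{16} = 4$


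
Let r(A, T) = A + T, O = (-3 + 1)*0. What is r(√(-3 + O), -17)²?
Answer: (17 - I*√3)² ≈ 286.0 - 58.89*I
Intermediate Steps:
O = 0 (O = -2*0 = 0)
r(√(-3 + O), -17)² = (√(-3 + 0) - 17)² = (√(-3) - 17)² = (I*√3 - 17)² = (-17 + I*√3)²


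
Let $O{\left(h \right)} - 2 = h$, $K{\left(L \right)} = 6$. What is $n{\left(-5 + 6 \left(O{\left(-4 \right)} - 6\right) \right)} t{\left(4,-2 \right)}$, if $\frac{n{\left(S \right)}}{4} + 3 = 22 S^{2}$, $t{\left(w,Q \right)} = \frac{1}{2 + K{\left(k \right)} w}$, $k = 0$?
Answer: $\frac{123590}{13} \approx 9506.9$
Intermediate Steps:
$t{\left(w,Q \right)} = \frac{1}{2 + 6 w}$
$O{\left(h \right)} = 2 + h$
$n{\left(S \right)} = -12 + 88 S^{2}$ ($n{\left(S \right)} = -12 + 4 \cdot 22 S^{2} = -12 + 88 S^{2}$)
$n{\left(-5 + 6 \left(O{\left(-4 \right)} - 6\right) \right)} t{\left(4,-2 \right)} = \left(-12 + 88 \left(-5 + 6 \left(\left(2 - 4\right) - 6\right)\right)^{2}\right) \frac{1}{2 \left(1 + 3 \cdot 4\right)} = \left(-12 + 88 \left(-5 + 6 \left(-2 - 6\right)\right)^{2}\right) \frac{1}{2 \left(1 + 12\right)} = \left(-12 + 88 \left(-5 + 6 \left(-8\right)\right)^{2}\right) \frac{1}{2 \cdot 13} = \left(-12 + 88 \left(-5 - 48\right)^{2}\right) \frac{1}{2} \cdot \frac{1}{13} = \left(-12 + 88 \left(-53\right)^{2}\right) \frac{1}{26} = \left(-12 + 88 \cdot 2809\right) \frac{1}{26} = \left(-12 + 247192\right) \frac{1}{26} = 247180 \cdot \frac{1}{26} = \frac{123590}{13}$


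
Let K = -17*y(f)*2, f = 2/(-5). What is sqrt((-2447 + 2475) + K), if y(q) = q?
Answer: 4*sqrt(65)/5 ≈ 6.4498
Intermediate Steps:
f = -2/5 (f = 2*(-1/5) = -2/5 ≈ -0.40000)
K = 68/5 (K = -17*(-2/5)*2 = (34/5)*2 = 68/5 ≈ 13.600)
sqrt((-2447 + 2475) + K) = sqrt((-2447 + 2475) + 68/5) = sqrt(28 + 68/5) = sqrt(208/5) = 4*sqrt(65)/5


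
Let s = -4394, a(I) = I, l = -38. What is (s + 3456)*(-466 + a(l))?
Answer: 472752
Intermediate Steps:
(s + 3456)*(-466 + a(l)) = (-4394 + 3456)*(-466 - 38) = -938*(-504) = 472752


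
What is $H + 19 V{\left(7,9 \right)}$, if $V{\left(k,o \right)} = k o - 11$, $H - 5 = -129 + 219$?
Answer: $1083$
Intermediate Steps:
$H = 95$ ($H = 5 + \left(-129 + 219\right) = 5 + 90 = 95$)
$V{\left(k,o \right)} = -11 + k o$
$H + 19 V{\left(7,9 \right)} = 95 + 19 \left(-11 + 7 \cdot 9\right) = 95 + 19 \left(-11 + 63\right) = 95 + 19 \cdot 52 = 95 + 988 = 1083$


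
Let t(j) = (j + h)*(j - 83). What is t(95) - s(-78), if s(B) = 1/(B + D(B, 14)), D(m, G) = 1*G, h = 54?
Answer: 114433/64 ≈ 1788.0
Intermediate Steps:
D(m, G) = G
t(j) = (-83 + j)*(54 + j) (t(j) = (j + 54)*(j - 83) = (54 + j)*(-83 + j) = (-83 + j)*(54 + j))
s(B) = 1/(14 + B) (s(B) = 1/(B + 14) = 1/(14 + B))
t(95) - s(-78) = (-4482 + 95² - 29*95) - 1/(14 - 78) = (-4482 + 9025 - 2755) - 1/(-64) = 1788 - 1*(-1/64) = 1788 + 1/64 = 114433/64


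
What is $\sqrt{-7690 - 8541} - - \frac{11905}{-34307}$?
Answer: $- \frac{11905}{34307} + i \sqrt{16231} \approx -0.34701 + 127.4 i$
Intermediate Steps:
$\sqrt{-7690 - 8541} - - \frac{11905}{-34307} = \sqrt{-16231} - \left(-11905\right) \left(- \frac{1}{34307}\right) = i \sqrt{16231} - \frac{11905}{34307} = - \frac{11905}{34307} + i \sqrt{16231}$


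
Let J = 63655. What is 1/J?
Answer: 1/63655 ≈ 1.5710e-5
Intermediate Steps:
1/J = 1/63655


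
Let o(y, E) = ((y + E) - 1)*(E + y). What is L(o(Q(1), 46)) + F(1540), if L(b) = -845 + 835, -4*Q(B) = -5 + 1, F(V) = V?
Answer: 1530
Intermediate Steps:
Q(B) = 1 (Q(B) = -(-5 + 1)/4 = -1/4*(-4) = 1)
o(y, E) = (E + y)*(-1 + E + y) (o(y, E) = ((E + y) - 1)*(E + y) = (-1 + E + y)*(E + y) = (E + y)*(-1 + E + y))
L(b) = -10
L(o(Q(1), 46)) + F(1540) = -10 + 1540 = 1530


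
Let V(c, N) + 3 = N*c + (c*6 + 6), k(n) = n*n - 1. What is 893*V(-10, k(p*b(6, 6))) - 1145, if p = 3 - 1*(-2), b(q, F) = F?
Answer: -8080116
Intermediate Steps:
p = 5 (p = 3 + 2 = 5)
k(n) = -1 + n**2 (k(n) = n**2 - 1 = -1 + n**2)
V(c, N) = 3 + 6*c + N*c (V(c, N) = -3 + (N*c + (c*6 + 6)) = -3 + (N*c + (6*c + 6)) = -3 + (N*c + (6 + 6*c)) = -3 + (6 + 6*c + N*c) = 3 + 6*c + N*c)
893*V(-10, k(p*b(6, 6))) - 1145 = 893*(3 + 6*(-10) + (-1 + (5*6)**2)*(-10)) - 1145 = 893*(3 - 60 + (-1 + 30**2)*(-10)) - 1145 = 893*(3 - 60 + (-1 + 900)*(-10)) - 1145 = 893*(3 - 60 + 899*(-10)) - 1145 = 893*(3 - 60 - 8990) - 1145 = 893*(-9047) - 1145 = -8078971 - 1145 = -8080116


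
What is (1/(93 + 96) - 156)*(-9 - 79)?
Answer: 2594504/189 ≈ 13728.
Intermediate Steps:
(1/(93 + 96) - 156)*(-9 - 79) = (1/189 - 156)*(-88) = -29483/189*(-88) = 2594504/189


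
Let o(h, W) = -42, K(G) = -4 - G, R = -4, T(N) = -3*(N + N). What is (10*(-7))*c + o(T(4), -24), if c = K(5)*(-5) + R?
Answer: -2912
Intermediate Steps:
T(N) = -6*N
c = 41 (c = (-4 - 1*5)*(-5) - 4 = (-4 - 5)*(-5) - 4 = -9*(-5) - 4 = 45 - 4 = 41)
(10*(-7))*c + o(T(4), -24) = (10*(-7))*41 - 42 = -70*41 - 42 = -2870 - 42 = -2912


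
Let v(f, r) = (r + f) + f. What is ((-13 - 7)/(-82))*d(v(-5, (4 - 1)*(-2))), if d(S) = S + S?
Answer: -320/41 ≈ -7.8049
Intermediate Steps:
v(f, r) = r + 2*f (v(f, r) = (f + r) + f = r + 2*f)
d(S) = 2*S
((-13 - 7)/(-82))*d(v(-5, (4 - 1)*(-2))) = ((-13 - 7)/(-82))*(2*((4 - 1)*(-2) + 2*(-5))) = (-20*(-1/82))*(2*(3*(-2) - 10)) = 10*(2*(-6 - 10))/41 = 10*(2*(-16))/41 = (10/41)*(-32) = -320/41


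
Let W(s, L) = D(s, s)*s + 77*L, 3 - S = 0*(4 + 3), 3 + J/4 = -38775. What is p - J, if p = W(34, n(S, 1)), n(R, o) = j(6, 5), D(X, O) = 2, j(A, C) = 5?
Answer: 155565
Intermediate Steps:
J = -155112 (J = -12 + 4*(-38775) = -12 - 155100 = -155112)
S = 3 (S = 3 - 0*(4 + 3) = 3 - 0*7 = 3 - 1*0 = 3 + 0 = 3)
n(R, o) = 5
W(s, L) = 2*s + 77*L
p = 453 (p = 2*34 + 77*5 = 68 + 385 = 453)
p - J = 453 - 1*(-155112) = 453 + 155112 = 155565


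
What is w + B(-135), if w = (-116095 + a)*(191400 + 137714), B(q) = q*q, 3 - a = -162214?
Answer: 15179414133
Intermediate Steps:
a = 162217 (a = 3 - 1*(-162214) = 3 + 162214 = 162217)
B(q) = q²
w = 15179395908 (w = (-116095 + 162217)*(191400 + 137714) = 46122*329114 = 15179395908)
w + B(-135) = 15179395908 + (-135)² = 15179395908 + 18225 = 15179414133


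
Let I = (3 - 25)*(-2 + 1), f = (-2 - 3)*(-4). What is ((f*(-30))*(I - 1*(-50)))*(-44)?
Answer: 1900800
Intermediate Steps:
f = 20 (f = -5*(-4) = 20)
I = 22 (I = -22*(-1) = 22)
((f*(-30))*(I - 1*(-50)))*(-44) = ((20*(-30))*(22 - 1*(-50)))*(-44) = -600*(22 + 50)*(-44) = -600*72*(-44) = -43200*(-44) = 1900800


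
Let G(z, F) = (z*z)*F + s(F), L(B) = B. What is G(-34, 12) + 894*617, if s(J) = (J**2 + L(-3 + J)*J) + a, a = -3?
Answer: 565719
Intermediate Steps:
s(J) = -3 + J**2 + J*(-3 + J) (s(J) = (J**2 + (-3 + J)*J) - 3 = (J**2 + J*(-3 + J)) - 3 = -3 + J**2 + J*(-3 + J))
G(z, F) = -3 + F**2 + F*z**2 + F*(-3 + F) (G(z, F) = (z*z)*F + (-3 + F**2 + F*(-3 + F)) = z**2*F + (-3 + F**2 + F*(-3 + F)) = F*z**2 + (-3 + F**2 + F*(-3 + F)) = -3 + F**2 + F*z**2 + F*(-3 + F))
G(-34, 12) + 894*617 = (-3 + 12**2 + 12*(-34)**2 + 12*(-3 + 12)) + 894*617 = (-3 + 144 + 12*1156 + 12*9) + 551598 = (-3 + 144 + 13872 + 108) + 551598 = 14121 + 551598 = 565719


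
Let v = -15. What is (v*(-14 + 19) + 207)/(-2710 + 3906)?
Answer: 33/299 ≈ 0.11037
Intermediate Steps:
(v*(-14 + 19) + 207)/(-2710 + 3906) = (-15*(-14 + 19) + 207)/(-2710 + 3906) = (-15*5 + 207)/1196 = (-75 + 207)*(1/1196) = 132*(1/1196) = 33/299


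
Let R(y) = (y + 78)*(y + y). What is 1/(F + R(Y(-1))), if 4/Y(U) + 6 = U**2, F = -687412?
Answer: -25/17188388 ≈ -1.4545e-6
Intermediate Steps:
Y(U) = 4/(-6 + U**2)
R(y) = 2*y*(78 + y) (R(y) = (78 + y)*(2*y) = 2*y*(78 + y))
1/(F + R(Y(-1))) = 1/(-687412 + 2*(4/(-6 + (-1)**2))*(78 + 4/(-6 + (-1)**2))) = 1/(-687412 + 2*(4/(-6 + 1))*(78 + 4/(-6 + 1))) = 1/(-687412 + 2*(4/(-5))*(78 + 4/(-5))) = 1/(-687412 + 2*(4*(-1/5))*(78 + 4*(-1/5))) = 1/(-687412 + 2*(-4/5)*(78 - 4/5)) = 1/(-687412 + 2*(-4/5)*(386/5)) = 1/(-687412 - 3088/25) = 1/(-17188388/25) = -25/17188388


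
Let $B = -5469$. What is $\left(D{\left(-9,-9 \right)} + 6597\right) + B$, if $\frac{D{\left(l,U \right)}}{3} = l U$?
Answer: $1371$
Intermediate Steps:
$D{\left(l,U \right)} = 3 U l$ ($D{\left(l,U \right)} = 3 l U = 3 U l$)
$\left(D{\left(-9,-9 \right)} + 6597\right) + B = \left(3 \left(-9\right) \left(-9\right) + 6597\right) - 5469 = \left(243 + 6597\right) - 5469 = 6840 - 5469 = 1371$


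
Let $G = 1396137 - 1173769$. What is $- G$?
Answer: $-222368$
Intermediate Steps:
$G = 222368$ ($G = 1396137 - 1173769 = 222368$)
$- G = \left(-1\right) 222368 = -222368$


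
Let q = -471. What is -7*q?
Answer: 3297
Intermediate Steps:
-7*q = -7*(-471) = 3297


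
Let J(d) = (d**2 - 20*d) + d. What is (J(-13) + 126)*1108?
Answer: 600536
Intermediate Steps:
J(d) = d**2 - 19*d
(J(-13) + 126)*1108 = (-13*(-19 - 13) + 126)*1108 = (-13*(-32) + 126)*1108 = (416 + 126)*1108 = 542*1108 = 600536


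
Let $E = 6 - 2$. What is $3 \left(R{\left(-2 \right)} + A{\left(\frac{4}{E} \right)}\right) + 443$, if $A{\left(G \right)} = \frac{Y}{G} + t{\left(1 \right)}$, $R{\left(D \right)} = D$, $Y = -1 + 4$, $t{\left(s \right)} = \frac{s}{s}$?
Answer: $449$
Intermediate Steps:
$t{\left(s \right)} = 1$
$E = 4$
$Y = 3$
$A{\left(G \right)} = 1 + \frac{3}{G}$ ($A{\left(G \right)} = \frac{3}{G} + 1 = 1 + \frac{3}{G}$)
$3 \left(R{\left(-2 \right)} + A{\left(\frac{4}{E} \right)}\right) + 443 = 3 \left(-2 + \frac{3 + \frac{4}{4}}{4 \cdot \frac{1}{4}}\right) + 443 = 3 \left(-2 + \frac{3 + 4 \cdot \frac{1}{4}}{4 \cdot \frac{1}{4}}\right) + 443 = 3 \left(-2 + \frac{3 + 1}{1}\right) + 443 = 3 \left(-2 + 1 \cdot 4\right) + 443 = 3 \left(-2 + 4\right) + 443 = 3 \cdot 2 + 443 = 6 + 443 = 449$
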